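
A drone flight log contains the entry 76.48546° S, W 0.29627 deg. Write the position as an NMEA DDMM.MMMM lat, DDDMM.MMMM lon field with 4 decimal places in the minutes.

φ: 76° + 0.485460 × 60 = 76° 29.127600′
Lon: 0° + 0.296270 × 60 = 0° 17.776200′

7629.1276,S / 00017.7762,W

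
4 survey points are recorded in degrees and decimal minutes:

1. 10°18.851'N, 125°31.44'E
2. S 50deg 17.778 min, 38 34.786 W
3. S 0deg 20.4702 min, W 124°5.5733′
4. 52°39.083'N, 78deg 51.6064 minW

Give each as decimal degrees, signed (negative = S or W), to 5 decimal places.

1. 10.31418, 125.52400
2. -50.29630, -38.57977
3. -0.34117, -124.09289
4. 52.65138, -78.86011

Point 1:
  Latitude: 18.851′ = 0.314183°; total 10.314183
  N → positive
  Lon: 125 + 31.44/60 = 125.524000
  E ⇒ keep positive
Point 2:
  Lat: 50 + 17.778/60 = 50.296300
  S ⇒ negate
  Longitude: 38 + 34.786/60 = 38.579767
  W ⇒ negate
Point 3:
  Latitude: 0 + 20.4702/60 = 0.341170
  S → negative
  Lon: 5.5733′ = 0.092888°; total 124.092888
  hemisphere W, so the sign is −
Point 4:
  Latitude: 52 + 39.083/60 = 52.651383
  N → positive
  Longitude: 78 + 51.6064/60 = 78.860107
  W → negative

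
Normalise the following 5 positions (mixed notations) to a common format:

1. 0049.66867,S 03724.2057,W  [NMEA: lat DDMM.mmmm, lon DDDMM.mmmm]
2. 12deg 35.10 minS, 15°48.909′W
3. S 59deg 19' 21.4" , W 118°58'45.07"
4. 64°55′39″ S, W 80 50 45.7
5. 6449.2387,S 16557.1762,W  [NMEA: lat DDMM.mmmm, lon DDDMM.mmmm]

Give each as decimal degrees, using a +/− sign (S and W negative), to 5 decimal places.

1. -0.82781, -37.40343
2. -12.58500, -15.81515
3. -59.32261, -118.97919
4. -64.92750, -80.84603
5. -64.82065, -165.95294

Point 1:
  φ: degrees = first 2 digits = 0, minutes = 49.66867; 0 + 49.66867/60 = 0.827811
  S → negative
  λ: degrees = first 3 digits = 37, minutes = 24.2057; 37 + 24.2057/60 = 37.403428
  W ⇒ negate
Point 2:
  Lat: 12 + 35.1/60 = 12.585000
  S → negative
  Lon: 15 + 48.909/60 = 15.815150
  hemisphere W, so the sign is −
Point 3:
  φ: 59° + 19/60 + 21.4/3600 = 59 + 0.316667 + 0.005944 = 59.322611
  S ⇒ negate
  Longitude: 58′ + 45.07″ = 58.75117′; 118 + 58.75117/60 = 118.979186
  W ⇒ negate
Point 4:
  Lat: 64 + 55/60 + 39/3600 = 64.927500
  S → negative
  Longitude: 80 + 50/60 + 45.7/3600 = 80.846028
  hemisphere W, so the sign is −
Point 5:
  Lat: degrees = first 2 digits = 64, minutes = 49.2387; 64 + 49.2387/60 = 64.820645
  S → negative
  Longitude: degrees = first 3 digits = 165, minutes = 57.1762; 165 + 57.1762/60 = 165.952937
  hemisphere W, so the sign is −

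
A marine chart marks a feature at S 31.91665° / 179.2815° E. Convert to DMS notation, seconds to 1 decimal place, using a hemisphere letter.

31°54′59.9″ S, 179°16′53.4″ E

Lat: 0.916650° → 54.99900′; 0.99900 × 60 = 59.940″
Lon: 0.281500° → 16.89000′; 0.89000 × 60 = 53.400″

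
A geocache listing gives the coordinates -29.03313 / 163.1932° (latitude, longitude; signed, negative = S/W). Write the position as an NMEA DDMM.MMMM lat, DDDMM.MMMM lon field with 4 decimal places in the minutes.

Latitude is negative → S; |value| = 29.033130
Latitude: 29° + 0.033130 × 60 = 29° 1.987800′
λ: minutes = (163.193200 − 163) × 60 = 11.592000

2901.9878,S / 16311.5920,E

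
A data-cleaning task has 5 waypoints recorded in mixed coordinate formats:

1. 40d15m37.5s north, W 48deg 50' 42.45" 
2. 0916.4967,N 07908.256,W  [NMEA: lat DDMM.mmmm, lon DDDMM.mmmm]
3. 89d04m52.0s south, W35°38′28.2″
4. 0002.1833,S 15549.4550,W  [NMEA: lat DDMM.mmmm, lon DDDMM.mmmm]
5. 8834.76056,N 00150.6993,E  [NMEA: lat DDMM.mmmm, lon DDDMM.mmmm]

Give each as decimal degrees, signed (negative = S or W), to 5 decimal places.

Point 1:
  Lat: 40° + 15/60 + 37.5/3600 = 40 + 0.250000 + 0.010417 = 40.260417
  N → positive
  Lon: 48° + 50/60 + 42.45/3600 = 48 + 0.833333 + 0.011792 = 48.845125
  W → negative
Point 2:
  Latitude: degrees = first 2 digits = 9, minutes = 16.4967; 9 + 16.4967/60 = 9.274945
  N ⇒ keep positive
  λ: degrees = first 3 digits = 79, minutes = 8.256; 79 + 8.256/60 = 79.137600
  hemisphere W, so the sign is −
Point 3:
  φ: 89 + 4/60 + 52/3600 = 89.081111
  S ⇒ negate
  Longitude: 35° + 38/60 + 28.2/3600 = 35 + 0.633333 + 0.007833 = 35.641167
  W ⇒ negate
Point 4:
  Lat: split at 2 digits → 00° and 2.1833′; 0 + 2.1833/60 = 0.036388
  hemisphere S, so the sign is −
  Longitude: degrees = first 3 digits = 155, minutes = 49.455; 155 + 49.455/60 = 155.824250
  W ⇒ negate
Point 5:
  φ: degrees = first 2 digits = 88, minutes = 34.76056; 88 + 34.76056/60 = 88.579343
  N → positive
  Lon: split at 3 digits → 001° and 50.6993′; 1 + 50.6993/60 = 1.844988
  E → positive

1. 40.26042, -48.84513
2. 9.27495, -79.13760
3. -89.08111, -35.64117
4. -0.03639, -155.82425
5. 88.57934, 1.84499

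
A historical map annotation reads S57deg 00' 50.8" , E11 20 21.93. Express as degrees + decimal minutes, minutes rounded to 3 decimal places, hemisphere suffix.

φ: seconds/60 = 0.84667; minutes = 0 + 0.84667 = 0.84667
λ: seconds/60 = 0.36550; minutes = 20 + 0.36550 = 20.36550

57° 0.847′ S, 11° 20.366′ E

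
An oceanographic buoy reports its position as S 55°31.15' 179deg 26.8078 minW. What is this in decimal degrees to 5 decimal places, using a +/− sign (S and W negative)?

-55.51917, -179.44680

Latitude: 31.15′ = 0.519167°; total 55.519167
hemisphere S, so the sign is −
Longitude: 26.8078′ = 0.446797°; total 179.446797
W → negative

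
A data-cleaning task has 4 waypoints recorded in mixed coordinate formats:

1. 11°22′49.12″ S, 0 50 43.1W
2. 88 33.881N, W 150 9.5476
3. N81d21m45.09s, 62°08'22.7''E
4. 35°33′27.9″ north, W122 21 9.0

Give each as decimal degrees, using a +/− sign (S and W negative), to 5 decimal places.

Point 1:
  Lat: 11 + 22/60 + 49.12/3600 = 11.380311
  S → negative
  Longitude: 0 + 50/60 + 43.1/3600 = 0.845306
  W ⇒ negate
Point 2:
  φ: 88 + 33.881/60 = 88.564683
  N → positive
  Longitude: 9.5476′ = 0.159127°; total 150.159127
  hemisphere W, so the sign is −
Point 3:
  Latitude: 21′ + 45.09″ = 21.75150′; 81 + 21.75150/60 = 81.362525
  N → positive
  λ: 62 + 8/60 + 22.7/3600 = 62.139639
  E → positive
Point 4:
  φ: 33′ + 27.9″ = 33.46500′; 35 + 33.46500/60 = 35.557750
  N → positive
  Lon: 122 + 21/60 + 9/3600 = 122.352500
  W ⇒ negate

1. -11.38031, -0.84531
2. 88.56468, -150.15913
3. 81.36253, 62.13964
4. 35.55775, -122.35250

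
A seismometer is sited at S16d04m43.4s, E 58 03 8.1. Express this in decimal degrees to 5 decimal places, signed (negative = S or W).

Latitude: 16° + 4/60 + 43.4/3600 = 16 + 0.066667 + 0.012056 = 16.078722
S ⇒ negate
λ: 3′ + 8.1″ = 3.13500′; 58 + 3.13500/60 = 58.052250
E ⇒ keep positive

-16.07872, 58.05225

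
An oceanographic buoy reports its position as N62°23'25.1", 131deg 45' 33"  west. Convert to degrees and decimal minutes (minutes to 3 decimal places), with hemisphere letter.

62° 23.418′ N, 131° 45.550′ W

φ: 23 + 25.1/60 = 23.41833′
Longitude: seconds/60 = 0.55000; minutes = 45 + 0.55000 = 45.55000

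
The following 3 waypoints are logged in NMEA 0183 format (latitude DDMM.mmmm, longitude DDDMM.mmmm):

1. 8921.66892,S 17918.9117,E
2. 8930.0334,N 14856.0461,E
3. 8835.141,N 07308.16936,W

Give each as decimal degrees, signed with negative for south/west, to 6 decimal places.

1. -89.361149, 179.315195
2. 89.500557, 148.934102
3. 88.585683, -73.136156

Point 1:
  Latitude: split at 2 digits → 89° and 21.66892′; 89 + 21.66892/60 = 89.3611487
  hemisphere S, so the sign is −
  λ: split at 3 digits → 179° and 18.9117′; 179 + 18.9117/60 = 179.3151950
  E ⇒ keep positive
Point 2:
  Latitude: degrees = first 2 digits = 89, minutes = 30.0334; 89 + 30.0334/60 = 89.5005567
  N → positive
  Longitude: split at 3 digits → 148° and 56.0461′; 148 + 56.0461/60 = 148.9341017
  E ⇒ keep positive
Point 3:
  Lat: split at 2 digits → 88° and 35.141′; 88 + 35.141/60 = 88.5856833
  N → positive
  Lon: split at 3 digits → 073° and 8.16936′; 73 + 8.16936/60 = 73.1361560
  W ⇒ negate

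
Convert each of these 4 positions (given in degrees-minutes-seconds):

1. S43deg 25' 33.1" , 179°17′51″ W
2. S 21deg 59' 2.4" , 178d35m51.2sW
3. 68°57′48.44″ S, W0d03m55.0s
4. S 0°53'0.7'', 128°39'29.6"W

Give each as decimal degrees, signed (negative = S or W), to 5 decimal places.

Point 1:
  Latitude: 25′ + 33.1″ = 25.55167′; 43 + 25.55167/60 = 43.425861
  hemisphere S, so the sign is −
  Lon: 179 + 17/60 + 51/3600 = 179.297500
  W ⇒ negate
Point 2:
  Lat: 59′ + 2.4″ = 59.04000′; 21 + 59.04000/60 = 21.984000
  hemisphere S, so the sign is −
  Lon: 178 + 35/60 + 51.2/3600 = 178.597556
  W ⇒ negate
Point 3:
  φ: 68° + 57/60 + 48.44/3600 = 68 + 0.950000 + 0.013456 = 68.963456
  S → negative
  Lon: 3′ + 55″ = 3.91667′; 0 + 3.91667/60 = 0.065278
  W ⇒ negate
Point 4:
  φ: 0° + 53/60 + 0.7/3600 = 0 + 0.883333 + 0.000194 = 0.883528
  S → negative
  Longitude: 128° + 39/60 + 29.6/3600 = 128 + 0.650000 + 0.008222 = 128.658222
  hemisphere W, so the sign is −

1. -43.42586, -179.29750
2. -21.98400, -178.59756
3. -68.96346, -0.06528
4. -0.88353, -128.65822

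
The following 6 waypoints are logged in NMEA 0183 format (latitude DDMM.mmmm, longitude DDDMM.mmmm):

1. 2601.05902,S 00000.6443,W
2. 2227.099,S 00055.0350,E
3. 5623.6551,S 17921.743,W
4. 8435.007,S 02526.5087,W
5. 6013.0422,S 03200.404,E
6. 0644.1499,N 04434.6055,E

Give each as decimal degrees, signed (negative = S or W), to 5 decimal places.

Point 1:
  Latitude: degrees = first 2 digits = 26, minutes = 1.05902; 26 + 1.05902/60 = 26.017650
  S ⇒ negate
  Lon: split at 3 digits → 000° and 0.6443′; 0 + 0.6443/60 = 0.010738
  hemisphere W, so the sign is −
Point 2:
  Lat: split at 2 digits → 22° and 27.099′; 22 + 27.099/60 = 22.451650
  hemisphere S, so the sign is −
  Lon: degrees = first 3 digits = 0, minutes = 55.035; 0 + 55.035/60 = 0.917250
  E ⇒ keep positive
Point 3:
  φ: degrees = first 2 digits = 56, minutes = 23.6551; 56 + 23.6551/60 = 56.394252
  hemisphere S, so the sign is −
  Lon: split at 3 digits → 179° and 21.743′; 179 + 21.743/60 = 179.362383
  W → negative
Point 4:
  Lat: split at 2 digits → 84° and 35.007′; 84 + 35.007/60 = 84.583450
  S → negative
  λ: split at 3 digits → 025° and 26.5087′; 25 + 26.5087/60 = 25.441812
  W ⇒ negate
Point 5:
  φ: degrees = first 2 digits = 60, minutes = 13.0422; 60 + 13.0422/60 = 60.217370
  S → negative
  Lon: split at 3 digits → 032° and 0.404′; 32 + 0.404/60 = 32.006733
  E → positive
Point 6:
  Lat: degrees = first 2 digits = 6, minutes = 44.1499; 6 + 44.1499/60 = 6.735832
  N → positive
  λ: degrees = first 3 digits = 44, minutes = 34.6055; 44 + 34.6055/60 = 44.576758
  E → positive

1. -26.01765, -0.01074
2. -22.45165, 0.91725
3. -56.39425, -179.36238
4. -84.58345, -25.44181
5. -60.21737, 32.00673
6. 6.73583, 44.57676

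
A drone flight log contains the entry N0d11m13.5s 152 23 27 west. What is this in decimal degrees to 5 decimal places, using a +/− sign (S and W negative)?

Latitude: 11′ + 13.5″ = 11.22500′; 0 + 11.22500/60 = 0.187083
N ⇒ keep positive
Longitude: 152 + 23/60 + 27/3600 = 152.390833
hemisphere W, so the sign is −

0.18708, -152.39083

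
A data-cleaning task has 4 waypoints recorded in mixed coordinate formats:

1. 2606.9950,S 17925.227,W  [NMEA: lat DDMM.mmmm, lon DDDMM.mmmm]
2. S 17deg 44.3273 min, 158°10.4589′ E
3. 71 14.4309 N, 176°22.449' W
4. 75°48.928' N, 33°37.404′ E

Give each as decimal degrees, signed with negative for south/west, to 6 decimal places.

1. -26.116583, -179.420450
2. -17.738788, 158.174315
3. 71.240515, -176.374150
4. 75.815467, 33.623400

Point 1:
  Latitude: degrees = first 2 digits = 26, minutes = 6.995; 26 + 6.995/60 = 26.1165833
  hemisphere S, so the sign is −
  λ: split at 3 digits → 179° and 25.227′; 179 + 25.227/60 = 179.4204500
  W → negative
Point 2:
  Latitude: 44.3273′ = 0.738788°; total 17.7387883
  S → negative
  Longitude: 158 + 10.4589/60 = 158.1743150
  E ⇒ keep positive
Point 3:
  φ: 14.4309′ = 0.240515°; total 71.2405150
  N → positive
  Longitude: 176 + 22.449/60 = 176.3741500
  W ⇒ negate
Point 4:
  φ: 48.928′ = 0.815467°; total 75.8154667
  N → positive
  Lon: 33 + 37.404/60 = 33.6234000
  E ⇒ keep positive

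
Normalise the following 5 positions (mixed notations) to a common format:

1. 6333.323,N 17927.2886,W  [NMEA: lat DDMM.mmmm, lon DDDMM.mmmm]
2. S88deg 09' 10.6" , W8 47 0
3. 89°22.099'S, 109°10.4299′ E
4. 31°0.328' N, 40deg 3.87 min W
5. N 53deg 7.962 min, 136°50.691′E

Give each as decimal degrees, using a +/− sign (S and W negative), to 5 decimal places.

1. 63.55538, -179.45481
2. -88.15294, -8.78333
3. -89.36832, 109.17383
4. 31.00547, -40.06450
5. 53.13270, 136.84485

Point 1:
  Latitude: split at 2 digits → 63° and 33.323′; 63 + 33.323/60 = 63.555383
  N → positive
  λ: split at 3 digits → 179° and 27.2886′; 179 + 27.2886/60 = 179.454810
  W ⇒ negate
Point 2:
  Lat: 88° + 9/60 + 10.6/3600 = 88 + 0.150000 + 0.002944 = 88.152944
  S ⇒ negate
  λ: 8 + 47/60 + 0/3600 = 8.783333
  W → negative
Point 3:
  φ: 89 + 22.099/60 = 89.368317
  hemisphere S, so the sign is −
  λ: 109 + 10.4299/60 = 109.173832
  E ⇒ keep positive
Point 4:
  Lat: 31 + 0.328/60 = 31.005467
  N ⇒ keep positive
  Longitude: 3.87′ = 0.064500°; total 40.064500
  hemisphere W, so the sign is −
Point 5:
  Lat: 7.962′ = 0.132700°; total 53.132700
  N ⇒ keep positive
  Longitude: 136 + 50.691/60 = 136.844850
  E ⇒ keep positive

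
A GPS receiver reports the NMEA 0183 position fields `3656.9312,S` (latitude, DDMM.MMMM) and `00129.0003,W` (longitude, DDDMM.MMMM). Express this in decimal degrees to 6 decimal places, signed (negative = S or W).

-36.948853, -1.483338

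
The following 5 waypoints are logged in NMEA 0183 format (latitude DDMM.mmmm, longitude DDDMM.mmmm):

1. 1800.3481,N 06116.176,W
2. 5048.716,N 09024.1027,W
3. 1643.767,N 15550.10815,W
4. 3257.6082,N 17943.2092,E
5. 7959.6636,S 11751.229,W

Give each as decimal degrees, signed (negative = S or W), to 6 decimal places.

1. 18.005802, -61.269600
2. 50.811933, -90.401712
3. 16.729450, -155.835136
4. 32.960137, 179.720153
5. -79.994393, -117.853817

Point 1:
  Lat: degrees = first 2 digits = 18, minutes = 0.3481; 18 + 0.3481/60 = 18.0058017
  N → positive
  Lon: degrees = first 3 digits = 61, minutes = 16.176; 61 + 16.176/60 = 61.2696000
  hemisphere W, so the sign is −
Point 2:
  φ: split at 2 digits → 50° and 48.716′; 50 + 48.716/60 = 50.8119333
  N ⇒ keep positive
  λ: degrees = first 3 digits = 90, minutes = 24.1027; 90 + 24.1027/60 = 90.4017117
  W → negative
Point 3:
  Latitude: split at 2 digits → 16° and 43.767′; 16 + 43.767/60 = 16.7294500
  N ⇒ keep positive
  Longitude: degrees = first 3 digits = 155, minutes = 50.10815; 155 + 50.10815/60 = 155.8351358
  W ⇒ negate
Point 4:
  Latitude: split at 2 digits → 32° and 57.6082′; 32 + 57.6082/60 = 32.9601367
  N ⇒ keep positive
  Longitude: split at 3 digits → 179° and 43.2092′; 179 + 43.2092/60 = 179.7201533
  E → positive
Point 5:
  φ: degrees = first 2 digits = 79, minutes = 59.6636; 79 + 59.6636/60 = 79.9943933
  S ⇒ negate
  λ: split at 3 digits → 117° and 51.229′; 117 + 51.229/60 = 117.8538167
  W ⇒ negate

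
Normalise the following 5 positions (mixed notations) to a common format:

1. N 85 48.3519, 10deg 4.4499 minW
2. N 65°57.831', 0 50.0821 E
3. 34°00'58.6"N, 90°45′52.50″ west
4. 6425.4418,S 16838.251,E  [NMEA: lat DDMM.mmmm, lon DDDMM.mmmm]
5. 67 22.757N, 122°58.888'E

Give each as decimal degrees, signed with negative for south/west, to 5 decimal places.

1. 85.80587, -10.07417
2. 65.96385, 0.83470
3. 34.01628, -90.76458
4. -64.42403, 168.63752
5. 67.37928, 122.98147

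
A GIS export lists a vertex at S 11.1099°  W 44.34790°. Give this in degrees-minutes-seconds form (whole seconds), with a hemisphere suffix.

11°06′36″ S, 44°20′52″ W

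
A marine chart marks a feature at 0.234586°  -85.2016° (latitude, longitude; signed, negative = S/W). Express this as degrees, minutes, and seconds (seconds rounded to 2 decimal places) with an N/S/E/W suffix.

φ: whole degrees 0; 14.07516′ → 14′ and 4.5096″
Longitude is negative → W; |value| = 85.201600
Longitude: 0.201600° → 12.09600′; 0.09600 × 60 = 5.7600″

0°14′4.51″ N, 85°12′5.76″ W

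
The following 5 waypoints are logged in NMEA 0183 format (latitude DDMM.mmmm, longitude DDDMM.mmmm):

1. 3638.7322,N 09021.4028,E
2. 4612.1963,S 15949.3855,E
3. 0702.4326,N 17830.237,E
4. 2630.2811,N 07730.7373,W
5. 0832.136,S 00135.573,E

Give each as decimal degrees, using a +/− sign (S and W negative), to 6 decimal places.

Point 1:
  Lat: degrees = first 2 digits = 36, minutes = 38.7322; 36 + 38.7322/60 = 36.6455367
  N ⇒ keep positive
  λ: degrees = first 3 digits = 90, minutes = 21.4028; 90 + 21.4028/60 = 90.3567133
  E ⇒ keep positive
Point 2:
  φ: degrees = first 2 digits = 46, minutes = 12.1963; 46 + 12.1963/60 = 46.2032717
  S → negative
  Longitude: degrees = first 3 digits = 159, minutes = 49.3855; 159 + 49.3855/60 = 159.8230917
  E ⇒ keep positive
Point 3:
  φ: degrees = first 2 digits = 7, minutes = 2.4326; 7 + 2.4326/60 = 7.0405433
  N ⇒ keep positive
  λ: degrees = first 3 digits = 178, minutes = 30.237; 178 + 30.237/60 = 178.5039500
  E ⇒ keep positive
Point 4:
  Lat: degrees = first 2 digits = 26, minutes = 30.2811; 26 + 30.2811/60 = 26.5046850
  N → positive
  λ: degrees = first 3 digits = 77, minutes = 30.7373; 77 + 30.7373/60 = 77.5122883
  hemisphere W, so the sign is −
Point 5:
  φ: degrees = first 2 digits = 8, minutes = 32.136; 8 + 32.136/60 = 8.5356000
  S → negative
  Lon: degrees = first 3 digits = 1, minutes = 35.573; 1 + 35.573/60 = 1.5928833
  E → positive

1. 36.645537, 90.356713
2. -46.203272, 159.823092
3. 7.040543, 178.503950
4. 26.504685, -77.512288
5. -8.535600, 1.592883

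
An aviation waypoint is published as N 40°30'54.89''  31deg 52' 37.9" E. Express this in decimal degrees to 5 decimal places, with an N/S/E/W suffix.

Lat: 40° + 30/60 + 54.89/3600 = 40 + 0.500000 + 0.015247 = 40.515247
λ: 31° + 52/60 + 37.9/3600 = 31 + 0.866667 + 0.010528 = 31.877194

40.51525° N, 31.87719° E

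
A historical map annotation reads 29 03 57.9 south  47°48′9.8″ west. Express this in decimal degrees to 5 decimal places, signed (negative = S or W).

-29.06608, -47.80272

Latitude: 3′ + 57.9″ = 3.96500′; 29 + 3.96500/60 = 29.066083
S → negative
Lon: 47° + 48/60 + 9.8/3600 = 47 + 0.800000 + 0.002722 = 47.802722
W ⇒ negate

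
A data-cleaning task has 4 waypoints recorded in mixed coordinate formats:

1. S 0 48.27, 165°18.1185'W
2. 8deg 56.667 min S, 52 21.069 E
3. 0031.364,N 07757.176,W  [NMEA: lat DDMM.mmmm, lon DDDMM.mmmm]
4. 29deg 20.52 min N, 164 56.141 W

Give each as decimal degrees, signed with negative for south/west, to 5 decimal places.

Point 1:
  Latitude: 48.27′ = 0.804500°; total 0.804500
  S ⇒ negate
  Lon: 165 + 18.1185/60 = 165.301975
  W ⇒ negate
Point 2:
  φ: 56.667′ = 0.944450°; total 8.944450
  S → negative
  Lon: 52 + 21.069/60 = 52.351150
  E → positive
Point 3:
  Lat: split at 2 digits → 00° and 31.364′; 0 + 31.364/60 = 0.522733
  N → positive
  λ: degrees = first 3 digits = 77, minutes = 57.176; 77 + 57.176/60 = 77.952933
  hemisphere W, so the sign is −
Point 4:
  Lat: 20.52′ = 0.342000°; total 29.342000
  N ⇒ keep positive
  Longitude: 164 + 56.141/60 = 164.935683
  W → negative

1. -0.80450, -165.30198
2. -8.94445, 52.35115
3. 0.52273, -77.95293
4. 29.34200, -164.93568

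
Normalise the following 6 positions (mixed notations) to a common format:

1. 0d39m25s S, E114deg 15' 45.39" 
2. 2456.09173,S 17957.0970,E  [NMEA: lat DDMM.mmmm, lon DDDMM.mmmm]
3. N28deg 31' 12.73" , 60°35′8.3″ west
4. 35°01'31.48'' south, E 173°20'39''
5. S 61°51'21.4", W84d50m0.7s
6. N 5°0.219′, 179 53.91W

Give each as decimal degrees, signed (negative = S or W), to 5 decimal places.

Point 1:
  Latitude: 0° + 39/60 + 25/3600 = 0 + 0.650000 + 0.006944 = 0.656944
  S → negative
  Lon: 114° + 15/60 + 45.39/3600 = 114 + 0.250000 + 0.012608 = 114.262608
  E ⇒ keep positive
Point 2:
  φ: split at 2 digits → 24° and 56.09173′; 24 + 56.09173/60 = 24.934862
  S → negative
  Longitude: degrees = first 3 digits = 179, minutes = 57.097; 179 + 57.097/60 = 179.951617
  E → positive
Point 3:
  φ: 28 + 31/60 + 12.73/3600 = 28.520203
  N → positive
  λ: 60 + 35/60 + 8.3/3600 = 60.585639
  hemisphere W, so the sign is −
Point 4:
  Lat: 35° + 1/60 + 31.48/3600 = 35 + 0.016667 + 0.008744 = 35.025411
  S → negative
  Lon: 20′ + 39″ = 20.65000′; 173 + 20.65000/60 = 173.344167
  E → positive
Point 5:
  Lat: 61° + 51/60 + 21.4/3600 = 61 + 0.850000 + 0.005944 = 61.855944
  S ⇒ negate
  Longitude: 50′ + 0.7″ = 50.01167′; 84 + 50.01167/60 = 84.833528
  hemisphere W, so the sign is −
Point 6:
  Lat: 0.219′ = 0.003650°; total 5.003650
  N ⇒ keep positive
  λ: 179 + 53.91/60 = 179.898500
  W ⇒ negate

1. -0.65694, 114.26261
2. -24.93486, 179.95162
3. 28.52020, -60.58564
4. -35.02541, 173.34417
5. -61.85594, -84.83353
6. 5.00365, -179.89850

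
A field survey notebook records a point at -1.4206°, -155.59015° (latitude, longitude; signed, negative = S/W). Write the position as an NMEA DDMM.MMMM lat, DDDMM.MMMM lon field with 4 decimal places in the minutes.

Latitude is negative → S; |value| = 1.420600
φ: minutes = (1.420600 − 1) × 60 = 25.236000
Longitude is negative → W; |value| = 155.590150
λ: 155° + 0.590150 × 60 = 155° 35.409000′

0125.2360,S / 15535.4090,W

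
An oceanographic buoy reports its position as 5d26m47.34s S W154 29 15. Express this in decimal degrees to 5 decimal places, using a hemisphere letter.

5.44648° S, 154.48750° W

Latitude: 26′ + 47.34″ = 26.78900′; 5 + 26.78900/60 = 5.446483
Longitude: 154 + 29/60 + 15/3600 = 154.487500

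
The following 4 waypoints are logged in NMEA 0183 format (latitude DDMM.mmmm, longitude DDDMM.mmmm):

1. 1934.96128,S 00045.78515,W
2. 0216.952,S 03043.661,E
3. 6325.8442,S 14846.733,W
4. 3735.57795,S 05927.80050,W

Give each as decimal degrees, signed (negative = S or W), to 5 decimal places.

Point 1:
  φ: degrees = first 2 digits = 19, minutes = 34.96128; 19 + 34.96128/60 = 19.582688
  S → negative
  Longitude: split at 3 digits → 000° and 45.78515′; 0 + 45.78515/60 = 0.763086
  W ⇒ negate
Point 2:
  Lat: degrees = first 2 digits = 2, minutes = 16.952; 2 + 16.952/60 = 2.282533
  hemisphere S, so the sign is −
  Longitude: degrees = first 3 digits = 30, minutes = 43.661; 30 + 43.661/60 = 30.727683
  E ⇒ keep positive
Point 3:
  Lat: split at 2 digits → 63° and 25.8442′; 63 + 25.8442/60 = 63.430737
  S ⇒ negate
  λ: degrees = first 3 digits = 148, minutes = 46.733; 148 + 46.733/60 = 148.778883
  W ⇒ negate
Point 4:
  φ: degrees = first 2 digits = 37, minutes = 35.57795; 37 + 35.57795/60 = 37.592966
  hemisphere S, so the sign is −
  λ: degrees = first 3 digits = 59, minutes = 27.8005; 59 + 27.8005/60 = 59.463342
  hemisphere W, so the sign is −

1. -19.58269, -0.76309
2. -2.28253, 30.72768
3. -63.43074, -148.77888
4. -37.59297, -59.46334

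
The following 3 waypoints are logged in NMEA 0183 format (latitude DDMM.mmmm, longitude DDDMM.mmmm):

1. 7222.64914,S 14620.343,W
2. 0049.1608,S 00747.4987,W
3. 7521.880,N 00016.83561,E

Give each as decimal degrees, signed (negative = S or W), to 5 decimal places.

Point 1:
  φ: split at 2 digits → 72° and 22.64914′; 72 + 22.64914/60 = 72.377486
  S → negative
  λ: split at 3 digits → 146° and 20.343′; 146 + 20.343/60 = 146.339050
  W → negative
Point 2:
  Latitude: degrees = first 2 digits = 0, minutes = 49.1608; 0 + 49.1608/60 = 0.819347
  S → negative
  λ: degrees = first 3 digits = 7, minutes = 47.4987; 7 + 47.4987/60 = 7.791645
  W → negative
Point 3:
  Lat: split at 2 digits → 75° and 21.88′; 75 + 21.88/60 = 75.364667
  N → positive
  Longitude: split at 3 digits → 000° and 16.83561′; 0 + 16.83561/60 = 0.280594
  E ⇒ keep positive

1. -72.37749, -146.33905
2. -0.81935, -7.79165
3. 75.36467, 0.28059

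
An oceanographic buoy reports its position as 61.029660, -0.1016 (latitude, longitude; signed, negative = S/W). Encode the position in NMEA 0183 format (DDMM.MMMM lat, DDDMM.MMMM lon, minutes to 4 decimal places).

6101.7796,N / 00006.0960,W

φ: fractional part 0.029660 → 1.779600 minutes
Longitude is negative → W; |value| = 0.101600
Lon: minutes = (0.101600 − 0) × 60 = 6.096000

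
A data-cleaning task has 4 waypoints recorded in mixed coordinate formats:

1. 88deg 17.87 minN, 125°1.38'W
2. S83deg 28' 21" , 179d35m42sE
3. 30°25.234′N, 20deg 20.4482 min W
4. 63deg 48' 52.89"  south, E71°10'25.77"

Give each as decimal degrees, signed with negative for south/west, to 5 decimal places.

1. 88.29783, -125.02300
2. -83.47250, 179.59500
3. 30.42057, -20.34080
4. -63.81469, 71.17383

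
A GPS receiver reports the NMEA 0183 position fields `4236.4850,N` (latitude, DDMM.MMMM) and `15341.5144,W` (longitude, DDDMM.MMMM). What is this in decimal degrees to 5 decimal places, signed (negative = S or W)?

42.60808, -153.69191

Lat: split at 2 digits → 42° and 36.485′; 42 + 36.485/60 = 42.608083
N → positive
Longitude: split at 3 digits → 153° and 41.5144′; 153 + 41.5144/60 = 153.691907
W → negative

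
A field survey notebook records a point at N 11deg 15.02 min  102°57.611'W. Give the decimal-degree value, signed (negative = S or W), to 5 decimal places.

Lat: 11 + 15.02/60 = 11.250333
N → positive
λ: 57.611′ = 0.960183°; total 102.960183
hemisphere W, so the sign is −

11.25033, -102.96018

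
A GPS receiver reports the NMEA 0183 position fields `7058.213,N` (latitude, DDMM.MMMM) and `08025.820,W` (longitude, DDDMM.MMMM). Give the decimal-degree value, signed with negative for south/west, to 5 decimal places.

Latitude: degrees = first 2 digits = 70, minutes = 58.213; 70 + 58.213/60 = 70.970217
N ⇒ keep positive
λ: split at 3 digits → 080° and 25.82′; 80 + 25.82/60 = 80.430333
W ⇒ negate

70.97022, -80.43033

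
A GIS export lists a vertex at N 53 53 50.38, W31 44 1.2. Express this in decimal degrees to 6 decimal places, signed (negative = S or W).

Lat: 53′ + 50.38″ = 53.83967′; 53 + 53.83967/60 = 53.8973278
N ⇒ keep positive
λ: 31° + 44/60 + 1.2/3600 = 31 + 0.733333 + 0.000333 = 31.7336667
W ⇒ negate

53.897328, -31.733667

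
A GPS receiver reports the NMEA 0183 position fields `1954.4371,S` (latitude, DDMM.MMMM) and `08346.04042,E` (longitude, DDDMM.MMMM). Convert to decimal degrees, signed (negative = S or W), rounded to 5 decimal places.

-19.90729, 83.76734

Lat: split at 2 digits → 19° and 54.4371′; 19 + 54.4371/60 = 19.907285
hemisphere S, so the sign is −
Lon: degrees = first 3 digits = 83, minutes = 46.04042; 83 + 46.04042/60 = 83.767340
E ⇒ keep positive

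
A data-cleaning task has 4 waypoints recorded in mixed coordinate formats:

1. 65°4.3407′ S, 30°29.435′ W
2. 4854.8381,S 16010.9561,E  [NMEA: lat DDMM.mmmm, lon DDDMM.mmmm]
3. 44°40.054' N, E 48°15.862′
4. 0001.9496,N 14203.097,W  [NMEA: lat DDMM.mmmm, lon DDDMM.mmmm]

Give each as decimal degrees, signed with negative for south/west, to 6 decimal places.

1. -65.072345, -30.490583
2. -48.913968, 160.182602
3. 44.667567, 48.264367
4. 0.032493, -142.051617

Point 1:
  Latitude: 4.3407′ = 0.072345°; total 65.0723450
  hemisphere S, so the sign is −
  Longitude: 29.435′ = 0.490583°; total 30.4905833
  W → negative
Point 2:
  Lat: split at 2 digits → 48° and 54.8381′; 48 + 54.8381/60 = 48.9139683
  hemisphere S, so the sign is −
  Longitude: split at 3 digits → 160° and 10.9561′; 160 + 10.9561/60 = 160.1826017
  E ⇒ keep positive
Point 3:
  Latitude: 40.054′ = 0.667567°; total 44.6675667
  N ⇒ keep positive
  Longitude: 48 + 15.862/60 = 48.2643667
  E → positive
Point 4:
  Lat: degrees = first 2 digits = 0, minutes = 1.9496; 0 + 1.9496/60 = 0.0324933
  N ⇒ keep positive
  Lon: split at 3 digits → 142° and 3.097′; 142 + 3.097/60 = 142.0516167
  W → negative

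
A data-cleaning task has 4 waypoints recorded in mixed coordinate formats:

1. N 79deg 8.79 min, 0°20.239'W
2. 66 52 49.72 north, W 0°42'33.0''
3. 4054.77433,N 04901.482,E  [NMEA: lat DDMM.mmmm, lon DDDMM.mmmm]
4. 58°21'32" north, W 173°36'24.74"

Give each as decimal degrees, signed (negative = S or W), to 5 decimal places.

1. 79.14650, -0.33732
2. 66.88048, -0.70917
3. 40.91291, 49.02470
4. 58.35889, -173.60687

Point 1:
  Latitude: 79 + 8.79/60 = 79.146500
  N → positive
  Lon: 20.239′ = 0.337317°; total 0.337317
  hemisphere W, so the sign is −
Point 2:
  Lat: 52′ + 49.72″ = 52.82867′; 66 + 52.82867/60 = 66.880478
  N ⇒ keep positive
  Lon: 42′ + 33″ = 42.55000′; 0 + 42.55000/60 = 0.709167
  hemisphere W, so the sign is −
Point 3:
  Latitude: split at 2 digits → 40° and 54.77433′; 40 + 54.77433/60 = 40.912906
  N → positive
  Longitude: split at 3 digits → 049° and 1.482′; 49 + 1.482/60 = 49.024700
  E → positive
Point 4:
  φ: 58° + 21/60 + 32/3600 = 58 + 0.350000 + 0.008889 = 58.358889
  N → positive
  Lon: 173 + 36/60 + 24.74/3600 = 173.606872
  W ⇒ negate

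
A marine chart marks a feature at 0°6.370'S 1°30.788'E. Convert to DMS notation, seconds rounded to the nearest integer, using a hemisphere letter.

Latitude: 6.37000′ → 6′ and 0.37000 × 60 = 22.20″
Lon: 30.78800′ → 30′ and 0.78800 × 60 = 47.28″

0°06′22″ S, 1°30′47″ E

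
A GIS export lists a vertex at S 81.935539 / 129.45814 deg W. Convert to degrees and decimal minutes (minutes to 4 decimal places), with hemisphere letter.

81° 56.1323′ S, 129° 27.4884′ W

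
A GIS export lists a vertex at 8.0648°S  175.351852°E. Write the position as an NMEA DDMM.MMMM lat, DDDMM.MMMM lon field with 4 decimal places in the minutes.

0803.8880,S / 17521.1111,E

φ: 8° + 0.064800 × 60 = 8° 3.888000′
λ: minutes = (175.351852 − 175) × 60 = 21.111120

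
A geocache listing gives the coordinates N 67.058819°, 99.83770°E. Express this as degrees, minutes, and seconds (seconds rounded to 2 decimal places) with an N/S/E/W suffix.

67°03′31.75″ N, 99°50′15.72″ E

Latitude: 0.058819° → 3.52914′; 0.52914 × 60 = 31.7484″
λ: whole degrees 99; 50.26200′ → 50′ and 15.7200″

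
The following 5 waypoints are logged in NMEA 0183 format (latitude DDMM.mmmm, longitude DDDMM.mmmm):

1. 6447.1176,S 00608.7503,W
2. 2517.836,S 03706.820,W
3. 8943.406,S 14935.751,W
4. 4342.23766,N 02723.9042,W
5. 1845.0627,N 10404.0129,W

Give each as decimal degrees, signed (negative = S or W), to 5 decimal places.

1. -64.78529, -6.14584
2. -25.29727, -37.11367
3. -89.72343, -149.59585
4. 43.70396, -27.39840
5. 18.75105, -104.06688

Point 1:
  φ: degrees = first 2 digits = 64, minutes = 47.1176; 64 + 47.1176/60 = 64.785293
  S ⇒ negate
  Longitude: degrees = first 3 digits = 6, minutes = 8.7503; 6 + 8.7503/60 = 6.145838
  W → negative
Point 2:
  Lat: split at 2 digits → 25° and 17.836′; 25 + 17.836/60 = 25.297267
  S ⇒ negate
  Lon: split at 3 digits → 037° and 6.82′; 37 + 6.82/60 = 37.113667
  hemisphere W, so the sign is −
Point 3:
  φ: split at 2 digits → 89° and 43.406′; 89 + 43.406/60 = 89.723433
  S → negative
  Lon: degrees = first 3 digits = 149, minutes = 35.751; 149 + 35.751/60 = 149.595850
  hemisphere W, so the sign is −
Point 4:
  Lat: degrees = first 2 digits = 43, minutes = 42.23766; 43 + 42.23766/60 = 43.703961
  N ⇒ keep positive
  Longitude: split at 3 digits → 027° and 23.9042′; 27 + 23.9042/60 = 27.398403
  hemisphere W, so the sign is −
Point 5:
  Lat: split at 2 digits → 18° and 45.0627′; 18 + 45.0627/60 = 18.751045
  N → positive
  Longitude: split at 3 digits → 104° and 4.0129′; 104 + 4.0129/60 = 104.066882
  W ⇒ negate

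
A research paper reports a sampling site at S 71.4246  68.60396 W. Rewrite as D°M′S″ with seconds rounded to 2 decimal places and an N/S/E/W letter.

71°25′28.56″ S, 68°36′14.26″ W

Lat: 0.424600 × 60 = 25.47600′ → 25′, remainder × 60 = 28.5600″
Lon: whole degrees 68; 36.23760′ → 36′ and 14.2560″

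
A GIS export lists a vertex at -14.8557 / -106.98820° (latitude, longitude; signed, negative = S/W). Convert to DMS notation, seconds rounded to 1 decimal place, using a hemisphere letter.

Latitude is negative → S; |value| = 14.855700
φ: 0.855700 × 60 = 51.34200′ → 51′, remainder × 60 = 20.520″
Longitude is negative → W; |value| = 106.988200
Longitude: 0.988200° → 59.29200′; 0.29200 × 60 = 17.520″

14°51′20.5″ S, 106°59′17.5″ W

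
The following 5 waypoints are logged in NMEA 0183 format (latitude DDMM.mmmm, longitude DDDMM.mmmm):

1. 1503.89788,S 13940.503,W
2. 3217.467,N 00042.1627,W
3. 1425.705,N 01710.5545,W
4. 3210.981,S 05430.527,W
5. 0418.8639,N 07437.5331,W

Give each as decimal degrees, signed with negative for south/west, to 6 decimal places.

Point 1:
  Latitude: split at 2 digits → 15° and 3.89788′; 15 + 3.89788/60 = 15.0649647
  S ⇒ negate
  Lon: split at 3 digits → 139° and 40.503′; 139 + 40.503/60 = 139.6750500
  W ⇒ negate
Point 2:
  Lat: degrees = first 2 digits = 32, minutes = 17.467; 32 + 17.467/60 = 32.2911167
  N → positive
  λ: split at 3 digits → 000° and 42.1627′; 0 + 42.1627/60 = 0.7027117
  hemisphere W, so the sign is −
Point 3:
  Lat: degrees = first 2 digits = 14, minutes = 25.705; 14 + 25.705/60 = 14.4284167
  N → positive
  Longitude: split at 3 digits → 017° and 10.5545′; 17 + 10.5545/60 = 17.1759083
  W → negative
Point 4:
  φ: degrees = first 2 digits = 32, minutes = 10.981; 32 + 10.981/60 = 32.1830167
  S → negative
  Longitude: split at 3 digits → 054° and 30.527′; 54 + 30.527/60 = 54.5087833
  W ⇒ negate
Point 5:
  Latitude: split at 2 digits → 04° and 18.8639′; 4 + 18.8639/60 = 4.3143983
  N → positive
  Longitude: split at 3 digits → 074° and 37.5331′; 74 + 37.5331/60 = 74.6255517
  W ⇒ negate

1. -15.064965, -139.675050
2. 32.291117, -0.702712
3. 14.428417, -17.175908
4. -32.183017, -54.508783
5. 4.314398, -74.625552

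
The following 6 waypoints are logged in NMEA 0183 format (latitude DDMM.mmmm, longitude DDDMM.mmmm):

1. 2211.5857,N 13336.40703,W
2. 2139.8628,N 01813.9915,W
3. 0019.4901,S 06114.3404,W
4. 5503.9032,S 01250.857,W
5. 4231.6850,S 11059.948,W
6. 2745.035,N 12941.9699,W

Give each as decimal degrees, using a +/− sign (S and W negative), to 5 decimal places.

1. 22.19310, -133.60678
2. 21.66438, -18.23319
3. -0.32484, -61.23901
4. -55.06505, -12.84762
5. -42.52808, -110.99913
6. 27.75058, -129.69950

Point 1:
  Latitude: degrees = first 2 digits = 22, minutes = 11.5857; 22 + 11.5857/60 = 22.193095
  N ⇒ keep positive
  λ: split at 3 digits → 133° and 36.40703′; 133 + 36.40703/60 = 133.606784
  W ⇒ negate
Point 2:
  Lat: degrees = first 2 digits = 21, minutes = 39.8628; 21 + 39.8628/60 = 21.664380
  N → positive
  Lon: degrees = first 3 digits = 18, minutes = 13.9915; 18 + 13.9915/60 = 18.233192
  W ⇒ negate
Point 3:
  φ: split at 2 digits → 00° and 19.4901′; 0 + 19.4901/60 = 0.324835
  hemisphere S, so the sign is −
  Lon: split at 3 digits → 061° and 14.3404′; 61 + 14.3404/60 = 61.239007
  W → negative
Point 4:
  Latitude: split at 2 digits → 55° and 3.9032′; 55 + 3.9032/60 = 55.065053
  hemisphere S, so the sign is −
  Longitude: split at 3 digits → 012° and 50.857′; 12 + 50.857/60 = 12.847617
  W ⇒ negate
Point 5:
  Lat: degrees = first 2 digits = 42, minutes = 31.685; 42 + 31.685/60 = 42.528083
  S → negative
  λ: degrees = first 3 digits = 110, minutes = 59.948; 110 + 59.948/60 = 110.999133
  hemisphere W, so the sign is −
Point 6:
  Lat: degrees = first 2 digits = 27, minutes = 45.035; 27 + 45.035/60 = 27.750583
  N → positive
  λ: degrees = first 3 digits = 129, minutes = 41.9699; 129 + 41.9699/60 = 129.699498
  hemisphere W, so the sign is −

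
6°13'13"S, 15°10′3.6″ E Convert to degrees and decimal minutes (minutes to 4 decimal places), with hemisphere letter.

Latitude: 13 + 13/60 = 13.216667′
Longitude: seconds/60 = 0.06000; minutes = 10 + 0.06000 = 10.060000

6° 13.2167′ S, 15° 10.0600′ E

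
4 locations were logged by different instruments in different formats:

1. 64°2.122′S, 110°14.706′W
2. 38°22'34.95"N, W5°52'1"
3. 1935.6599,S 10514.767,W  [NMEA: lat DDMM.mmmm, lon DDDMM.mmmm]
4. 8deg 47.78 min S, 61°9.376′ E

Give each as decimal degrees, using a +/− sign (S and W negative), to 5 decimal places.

1. -64.03537, -110.24510
2. 38.37638, -5.86694
3. -19.59433, -105.24612
4. -8.79633, 61.15627

Point 1:
  Lat: 2.122′ = 0.035367°; total 64.035367
  S → negative
  Longitude: 14.706′ = 0.245100°; total 110.245100
  hemisphere W, so the sign is −
Point 2:
  Latitude: 38° + 22/60 + 34.95/3600 = 38 + 0.366667 + 0.009708 = 38.376375
  N → positive
  Lon: 5° + 52/60 + 1/3600 = 5 + 0.866667 + 0.000278 = 5.866944
  W → negative
Point 3:
  φ: split at 2 digits → 19° and 35.6599′; 19 + 35.6599/60 = 19.594332
  S → negative
  λ: degrees = first 3 digits = 105, minutes = 14.767; 105 + 14.767/60 = 105.246117
  W ⇒ negate
Point 4:
  Latitude: 8 + 47.78/60 = 8.796333
  S → negative
  λ: 9.376′ = 0.156267°; total 61.156267
  E → positive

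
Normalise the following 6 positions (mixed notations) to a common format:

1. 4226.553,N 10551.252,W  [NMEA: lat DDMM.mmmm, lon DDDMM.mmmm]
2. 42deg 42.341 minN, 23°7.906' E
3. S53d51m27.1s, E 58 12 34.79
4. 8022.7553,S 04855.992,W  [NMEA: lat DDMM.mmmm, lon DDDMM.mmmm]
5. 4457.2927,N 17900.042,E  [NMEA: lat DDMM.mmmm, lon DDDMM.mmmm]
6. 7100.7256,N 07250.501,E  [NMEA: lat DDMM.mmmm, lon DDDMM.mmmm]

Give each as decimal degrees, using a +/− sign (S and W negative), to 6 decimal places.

Point 1:
  Latitude: split at 2 digits → 42° and 26.553′; 42 + 26.553/60 = 42.4425500
  N ⇒ keep positive
  Lon: split at 3 digits → 105° and 51.252′; 105 + 51.252/60 = 105.8542000
  W → negative
Point 2:
  Latitude: 42 + 42.341/60 = 42.7056833
  N → positive
  Lon: 7.906′ = 0.131767°; total 23.1317667
  E ⇒ keep positive
Point 3:
  φ: 53° + 51/60 + 27.1/3600 = 53 + 0.850000 + 0.007528 = 53.8575278
  hemisphere S, so the sign is −
  Longitude: 12′ + 34.79″ = 12.57983′; 58 + 12.57983/60 = 58.2096639
  E → positive
Point 4:
  Lat: degrees = first 2 digits = 80, minutes = 22.7553; 80 + 22.7553/60 = 80.3792550
  hemisphere S, so the sign is −
  Longitude: degrees = first 3 digits = 48, minutes = 55.992; 48 + 55.992/60 = 48.9332000
  W → negative
Point 5:
  φ: split at 2 digits → 44° and 57.2927′; 44 + 57.2927/60 = 44.9548783
  N ⇒ keep positive
  Longitude: degrees = first 3 digits = 179, minutes = 0.042; 179 + 0.042/60 = 179.0007000
  E → positive
Point 6:
  φ: split at 2 digits → 71° and 0.7256′; 71 + 0.7256/60 = 71.0120933
  N ⇒ keep positive
  λ: degrees = first 3 digits = 72, minutes = 50.501; 72 + 50.501/60 = 72.8416833
  E → positive

1. 42.442550, -105.854200
2. 42.705683, 23.131767
3. -53.857528, 58.209664
4. -80.379255, -48.933200
5. 44.954878, 179.000700
6. 71.012093, 72.841683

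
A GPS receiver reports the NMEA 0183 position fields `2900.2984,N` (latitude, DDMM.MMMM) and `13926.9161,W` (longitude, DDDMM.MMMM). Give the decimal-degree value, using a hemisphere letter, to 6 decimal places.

29.004973° N, 139.448602° W

Lat: degrees = first 2 digits = 29, minutes = 0.2984; 29 + 0.2984/60 = 29.0049733
Longitude: degrees = first 3 digits = 139, minutes = 26.9161; 139 + 26.9161/60 = 139.4486017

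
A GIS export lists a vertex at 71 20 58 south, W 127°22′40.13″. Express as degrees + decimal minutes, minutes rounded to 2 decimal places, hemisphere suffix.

71° 20.97′ S, 127° 22.67′ W

φ: seconds/60 = 0.96667; minutes = 20 + 0.96667 = 20.9667
Lon: seconds/60 = 0.66883; minutes = 22 + 0.66883 = 22.6688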